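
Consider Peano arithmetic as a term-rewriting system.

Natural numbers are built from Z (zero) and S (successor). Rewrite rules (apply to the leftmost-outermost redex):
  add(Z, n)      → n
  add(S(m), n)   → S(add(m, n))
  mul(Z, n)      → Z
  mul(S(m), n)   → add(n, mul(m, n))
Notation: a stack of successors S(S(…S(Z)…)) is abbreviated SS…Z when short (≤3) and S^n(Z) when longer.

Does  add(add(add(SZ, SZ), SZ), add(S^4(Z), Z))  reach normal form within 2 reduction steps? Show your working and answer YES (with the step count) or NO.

Answer: NO — after 2 steps the term is add(S(add(add(Z, SZ), SZ)), add(S^4(Z), Z)), not yet normal

Reduction:
  start: add(add(add(SZ, SZ), SZ), add(S^4(Z), Z))
  step 1: add(add(S(add(Z, SZ)), SZ), add(S^4(Z), Z))
  step 2: add(S(add(add(Z, SZ), SZ)), add(S^4(Z), Z))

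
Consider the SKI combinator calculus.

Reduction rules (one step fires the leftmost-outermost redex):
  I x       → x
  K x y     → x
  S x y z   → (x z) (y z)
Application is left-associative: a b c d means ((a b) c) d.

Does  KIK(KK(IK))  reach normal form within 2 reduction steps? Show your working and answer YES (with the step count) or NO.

  start: KIK(KK(IK))
  [1] I(KK(IK))
  [2] KK(IK)

Answer: NO — after 2 steps the term is KK(IK), not yet normal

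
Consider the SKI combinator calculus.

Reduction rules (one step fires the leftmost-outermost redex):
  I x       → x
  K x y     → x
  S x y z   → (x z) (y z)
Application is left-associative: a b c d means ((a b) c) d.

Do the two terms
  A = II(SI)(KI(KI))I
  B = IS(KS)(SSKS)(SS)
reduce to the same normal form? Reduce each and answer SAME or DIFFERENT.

Term A:
  start: II(SI)(KI(KI))I
  step 1: I(SI)(KI(KI))I
  step 2: SI(KI(KI))I
  step 3: II(KI(KI)I)
  step 4: I(KI(KI)I)
  step 5: KI(KI)I
  step 6: II
  step 7: I

Term B:
  start: IS(KS)(SSKS)(SS)
  step 1: S(KS)(SSKS)(SS)
  step 2: KS(SS)(SSKS(SS))
  step 3: S(SSKS(SS))
  step 4: S(SS(KS)(SS))
  step 5: S(S(SS)(KS(SS)))
  step 6: S(S(SS)S)

Answer: DIFFERENT — A ⇓ I, B ⇓ S(S(SS)S)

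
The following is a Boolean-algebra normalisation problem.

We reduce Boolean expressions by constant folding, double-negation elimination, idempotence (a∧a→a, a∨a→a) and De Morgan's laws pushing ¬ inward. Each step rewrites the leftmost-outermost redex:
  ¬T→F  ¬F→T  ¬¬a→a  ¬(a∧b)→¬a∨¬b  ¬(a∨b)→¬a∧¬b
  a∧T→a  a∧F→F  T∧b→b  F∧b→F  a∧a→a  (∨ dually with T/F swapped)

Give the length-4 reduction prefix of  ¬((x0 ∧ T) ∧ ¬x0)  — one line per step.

Answer: after 4 steps: ¬x0 ∨ ¬¬x0

Derivation:
  start: ¬((x0 ∧ T) ∧ ¬x0)
  [1] ¬(x0 ∧ T) ∨ ¬¬x0
  [2] (¬x0 ∨ ¬T) ∨ ¬¬x0
  [3] (¬x0 ∨ F) ∨ ¬¬x0
  [4] ¬x0 ∨ ¬¬x0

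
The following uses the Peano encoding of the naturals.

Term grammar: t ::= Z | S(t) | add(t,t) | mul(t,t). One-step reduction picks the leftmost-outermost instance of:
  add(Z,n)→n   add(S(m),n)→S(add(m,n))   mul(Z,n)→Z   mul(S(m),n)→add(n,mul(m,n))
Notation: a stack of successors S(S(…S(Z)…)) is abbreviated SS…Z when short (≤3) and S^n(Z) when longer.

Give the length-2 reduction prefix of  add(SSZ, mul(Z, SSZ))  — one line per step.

  start: add(SSZ, mul(Z, SSZ))
  →1  S(add(SZ, mul(Z, SSZ)))
  →2  S(S(add(Z, mul(Z, SSZ))))

Answer: after 2 steps: S(S(add(Z, mul(Z, SSZ))))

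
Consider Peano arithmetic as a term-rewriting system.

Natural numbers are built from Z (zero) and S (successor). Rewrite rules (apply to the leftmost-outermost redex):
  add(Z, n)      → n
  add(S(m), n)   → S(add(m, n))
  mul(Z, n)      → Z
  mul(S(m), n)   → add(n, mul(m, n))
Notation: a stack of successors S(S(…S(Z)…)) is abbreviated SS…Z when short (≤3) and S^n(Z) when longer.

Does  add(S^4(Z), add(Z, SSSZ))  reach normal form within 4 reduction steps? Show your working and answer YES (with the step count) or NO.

  start: add(S^4(Z), add(Z, SSSZ))
  step 1: S(add(SSSZ, add(Z, SSSZ)))
  step 2: S(S(add(SSZ, add(Z, SSSZ))))
  step 3: S(S(S(add(SZ, add(Z, SSSZ)))))
  step 4: S(S(S(S(add(Z, add(Z, SSSZ))))))

Answer: NO — after 4 steps the term is S(S(S(S(add(Z, add(Z, SSSZ)))))), not yet normal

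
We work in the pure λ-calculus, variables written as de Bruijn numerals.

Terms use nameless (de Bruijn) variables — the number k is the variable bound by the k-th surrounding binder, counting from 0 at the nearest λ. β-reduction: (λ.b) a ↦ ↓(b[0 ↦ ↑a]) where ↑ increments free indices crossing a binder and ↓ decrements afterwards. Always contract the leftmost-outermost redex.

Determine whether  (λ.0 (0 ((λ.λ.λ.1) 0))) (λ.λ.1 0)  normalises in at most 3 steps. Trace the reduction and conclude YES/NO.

  start: (λ.0 (0 ((λ.λ.λ.1) 0))) (λ.λ.1 0)
  →1  (λ.λ.1 0) ((λ.λ.1 0) ((λ.λ.λ.1) (λ.λ.1 0)))
  →2  λ.(λ.λ.1 0) ((λ.λ.λ.1) (λ.λ.1 0)) 0
  →3  λ.(λ.(λ.λ.λ.1) (λ.λ.1 0) 0) 0

Answer: NO — after 3 steps the term is λ.(λ.(λ.λ.λ.1) (λ.λ.1 0) 0) 0, not yet normal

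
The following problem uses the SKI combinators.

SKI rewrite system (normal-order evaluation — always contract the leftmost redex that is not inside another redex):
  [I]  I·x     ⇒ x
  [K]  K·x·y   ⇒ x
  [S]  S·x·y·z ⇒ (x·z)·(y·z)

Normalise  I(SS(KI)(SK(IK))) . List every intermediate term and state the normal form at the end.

  start: I(SS(KI)(SK(IK)))
  step 1: SS(KI)(SK(IK))
  step 2: S(SK(IK))(KI(SK(IK)))
  step 3: S(SKK)(KI(SK(IK)))
  step 4: S(SKK)I

Answer: normal form = S(SKK)I  (in 4 steps)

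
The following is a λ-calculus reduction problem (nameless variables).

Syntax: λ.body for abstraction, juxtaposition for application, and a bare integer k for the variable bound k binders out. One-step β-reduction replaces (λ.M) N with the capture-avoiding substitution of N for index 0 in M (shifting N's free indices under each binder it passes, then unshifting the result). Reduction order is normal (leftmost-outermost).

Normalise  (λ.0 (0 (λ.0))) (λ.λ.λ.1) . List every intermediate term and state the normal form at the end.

  start: (λ.0 (0 (λ.0))) (λ.λ.λ.1)
  [1] (λ.λ.λ.1) ((λ.λ.λ.1) (λ.0))
  [2] λ.λ.1

Answer: normal form = λ.λ.1  (in 2 steps)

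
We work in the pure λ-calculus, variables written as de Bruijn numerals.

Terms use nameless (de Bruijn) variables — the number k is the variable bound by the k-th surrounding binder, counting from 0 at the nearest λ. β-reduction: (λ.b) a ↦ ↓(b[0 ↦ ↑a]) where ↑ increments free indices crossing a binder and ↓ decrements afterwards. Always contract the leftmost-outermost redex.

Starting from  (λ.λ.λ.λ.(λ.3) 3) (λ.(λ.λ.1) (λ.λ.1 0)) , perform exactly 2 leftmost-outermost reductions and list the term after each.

  start: (λ.λ.λ.λ.(λ.3) 3) (λ.(λ.λ.1) (λ.λ.1 0))
  →1  λ.λ.λ.(λ.3) (λ.(λ.λ.1) (λ.λ.1 0))
  →2  λ.λ.λ.2

Answer: after 2 steps: λ.λ.λ.2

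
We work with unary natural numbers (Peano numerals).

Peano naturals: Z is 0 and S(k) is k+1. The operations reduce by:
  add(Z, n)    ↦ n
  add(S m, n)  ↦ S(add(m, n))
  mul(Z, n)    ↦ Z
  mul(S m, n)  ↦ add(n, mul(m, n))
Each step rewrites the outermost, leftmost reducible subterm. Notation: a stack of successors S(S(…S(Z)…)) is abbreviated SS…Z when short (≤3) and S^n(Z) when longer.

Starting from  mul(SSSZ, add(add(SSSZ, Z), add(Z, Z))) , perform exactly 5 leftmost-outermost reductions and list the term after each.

Answer: after 5 steps: S(add(add(S(add(SZ, Z)), add(Z, Z)), mul(SSZ, add(add(SSSZ, Z), add(Z, Z)))))

Working:
  start: mul(SSSZ, add(add(SSSZ, Z), add(Z, Z)))
  [1] add(add(add(SSSZ, Z), add(Z, Z)), mul(SSZ, add(add(SSSZ, Z), add(Z, Z))))
  [2] add(add(S(add(SSZ, Z)), add(Z, Z)), mul(SSZ, add(add(SSSZ, Z), add(Z, Z))))
  [3] add(S(add(add(SSZ, Z), add(Z, Z))), mul(SSZ, add(add(SSSZ, Z), add(Z, Z))))
  [4] S(add(add(add(SSZ, Z), add(Z, Z)), mul(SSZ, add(add(SSSZ, Z), add(Z, Z)))))
  [5] S(add(add(S(add(SZ, Z)), add(Z, Z)), mul(SSZ, add(add(SSSZ, Z), add(Z, Z)))))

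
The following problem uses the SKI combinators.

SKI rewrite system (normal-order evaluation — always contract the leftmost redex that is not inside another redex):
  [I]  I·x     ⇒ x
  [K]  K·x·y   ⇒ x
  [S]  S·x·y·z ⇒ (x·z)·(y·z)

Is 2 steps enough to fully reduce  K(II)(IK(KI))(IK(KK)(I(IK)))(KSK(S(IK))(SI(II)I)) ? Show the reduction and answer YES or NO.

Answer: NO — after 2 steps the term is I(IK(KK)(I(IK)))(KSK(S(IK))(SI(II)I)), not yet normal

Derivation:
  start: K(II)(IK(KI))(IK(KK)(I(IK)))(KSK(S(IK))(SI(II)I))
  →1  II(IK(KK)(I(IK)))(KSK(S(IK))(SI(II)I))
  →2  I(IK(KK)(I(IK)))(KSK(S(IK))(SI(II)I))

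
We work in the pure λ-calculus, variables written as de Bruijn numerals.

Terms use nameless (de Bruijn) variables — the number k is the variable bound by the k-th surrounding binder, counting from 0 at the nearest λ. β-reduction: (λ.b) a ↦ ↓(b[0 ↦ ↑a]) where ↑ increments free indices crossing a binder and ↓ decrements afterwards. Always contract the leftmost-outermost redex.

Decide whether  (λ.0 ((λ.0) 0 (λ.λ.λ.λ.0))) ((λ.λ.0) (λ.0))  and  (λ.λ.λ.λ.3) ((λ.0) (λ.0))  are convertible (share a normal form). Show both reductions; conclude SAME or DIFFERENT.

Answer: SAME — A ⇓ λ.λ.λ.λ.0, B ⇓ λ.λ.λ.λ.0

Reduction:
Term A:
  start: (λ.0 ((λ.0) 0 (λ.λ.λ.λ.0))) ((λ.λ.0) (λ.0))
  step 1: (λ.λ.0) (λ.0) ((λ.0) ((λ.λ.0) (λ.0)) (λ.λ.λ.λ.0))
  step 2: (λ.0) ((λ.0) ((λ.λ.0) (λ.0)) (λ.λ.λ.λ.0))
  step 3: (λ.0) ((λ.λ.0) (λ.0)) (λ.λ.λ.λ.0)
  step 4: (λ.λ.0) (λ.0) (λ.λ.λ.λ.0)
  step 5: (λ.0) (λ.λ.λ.λ.0)
  step 6: λ.λ.λ.λ.0

Term B:
  start: (λ.λ.λ.λ.3) ((λ.0) (λ.0))
  step 1: λ.λ.λ.(λ.0) (λ.0)
  step 2: λ.λ.λ.λ.0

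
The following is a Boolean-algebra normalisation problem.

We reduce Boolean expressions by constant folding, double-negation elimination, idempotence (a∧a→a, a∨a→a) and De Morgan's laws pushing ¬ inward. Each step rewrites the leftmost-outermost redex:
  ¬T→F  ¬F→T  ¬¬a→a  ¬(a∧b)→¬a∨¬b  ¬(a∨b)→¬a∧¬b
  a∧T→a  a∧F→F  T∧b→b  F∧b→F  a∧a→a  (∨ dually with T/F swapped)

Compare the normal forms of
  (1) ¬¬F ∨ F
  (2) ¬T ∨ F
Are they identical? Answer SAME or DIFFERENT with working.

Answer: SAME — A ⇓ F, B ⇓ F

Derivation:
Term A:
  start: ¬¬F ∨ F
  →1  ¬¬F
  →2  F

Term B:
  start: ¬T ∨ F
  →1  ¬T
  →2  F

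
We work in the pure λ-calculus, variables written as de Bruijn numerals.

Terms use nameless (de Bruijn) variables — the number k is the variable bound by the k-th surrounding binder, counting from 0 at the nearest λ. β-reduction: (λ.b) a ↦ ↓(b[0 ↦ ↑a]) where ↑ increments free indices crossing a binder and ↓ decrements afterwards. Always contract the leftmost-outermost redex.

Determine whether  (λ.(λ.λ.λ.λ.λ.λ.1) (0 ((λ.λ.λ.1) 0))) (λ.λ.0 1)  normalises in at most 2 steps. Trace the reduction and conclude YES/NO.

Answer: YES — reaches normal form λ.λ.λ.λ.λ.1 in 2 ≤ 2 steps

Working:
  start: (λ.(λ.λ.λ.λ.λ.λ.1) (0 ((λ.λ.λ.1) 0))) (λ.λ.0 1)
  [1] (λ.λ.λ.λ.λ.λ.1) ((λ.λ.0 1) ((λ.λ.λ.1) (λ.λ.0 1)))
  [2] λ.λ.λ.λ.λ.1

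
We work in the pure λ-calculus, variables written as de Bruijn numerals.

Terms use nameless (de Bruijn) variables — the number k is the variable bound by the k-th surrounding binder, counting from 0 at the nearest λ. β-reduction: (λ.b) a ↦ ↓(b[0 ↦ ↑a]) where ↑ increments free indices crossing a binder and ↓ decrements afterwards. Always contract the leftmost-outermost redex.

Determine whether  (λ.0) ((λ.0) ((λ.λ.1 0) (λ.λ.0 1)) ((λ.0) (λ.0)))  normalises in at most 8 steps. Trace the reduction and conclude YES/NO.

Answer: YES — reaches normal form λ.0 (λ.0) in 6 ≤ 8 steps

Derivation:
  start: (λ.0) ((λ.0) ((λ.λ.1 0) (λ.λ.0 1)) ((λ.0) (λ.0)))
  →1  (λ.0) ((λ.λ.1 0) (λ.λ.0 1)) ((λ.0) (λ.0))
  →2  (λ.λ.1 0) (λ.λ.0 1) ((λ.0) (λ.0))
  →3  (λ.(λ.λ.0 1) 0) ((λ.0) (λ.0))
  →4  (λ.λ.0 1) ((λ.0) (λ.0))
  →5  λ.0 ((λ.0) (λ.0))
  →6  λ.0 (λ.0)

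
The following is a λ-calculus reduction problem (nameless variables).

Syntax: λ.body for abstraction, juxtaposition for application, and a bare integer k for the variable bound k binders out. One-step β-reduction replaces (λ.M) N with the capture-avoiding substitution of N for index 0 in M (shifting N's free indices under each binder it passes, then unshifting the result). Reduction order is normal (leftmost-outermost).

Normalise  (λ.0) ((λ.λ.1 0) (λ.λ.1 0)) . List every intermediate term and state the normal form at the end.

  start: (λ.0) ((λ.λ.1 0) (λ.λ.1 0))
  [1] (λ.λ.1 0) (λ.λ.1 0)
  [2] λ.(λ.λ.1 0) 0
  [3] λ.λ.1 0

Answer: normal form = λ.λ.1 0  (in 3 steps)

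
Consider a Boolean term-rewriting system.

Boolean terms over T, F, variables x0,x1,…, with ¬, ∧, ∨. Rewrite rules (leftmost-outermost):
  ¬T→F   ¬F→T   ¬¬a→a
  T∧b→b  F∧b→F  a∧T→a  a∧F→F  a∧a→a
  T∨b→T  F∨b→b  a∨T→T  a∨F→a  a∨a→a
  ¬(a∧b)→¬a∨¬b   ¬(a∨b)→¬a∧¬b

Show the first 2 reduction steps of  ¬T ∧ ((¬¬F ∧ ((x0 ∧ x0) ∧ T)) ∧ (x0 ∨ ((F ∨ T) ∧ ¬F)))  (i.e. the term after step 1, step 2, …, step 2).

Answer: after 2 steps: F

Derivation:
  start: ¬T ∧ ((¬¬F ∧ ((x0 ∧ x0) ∧ T)) ∧ (x0 ∨ ((F ∨ T) ∧ ¬F)))
  [1] F ∧ ((¬¬F ∧ ((x0 ∧ x0) ∧ T)) ∧ (x0 ∨ ((F ∨ T) ∧ ¬F)))
  [2] F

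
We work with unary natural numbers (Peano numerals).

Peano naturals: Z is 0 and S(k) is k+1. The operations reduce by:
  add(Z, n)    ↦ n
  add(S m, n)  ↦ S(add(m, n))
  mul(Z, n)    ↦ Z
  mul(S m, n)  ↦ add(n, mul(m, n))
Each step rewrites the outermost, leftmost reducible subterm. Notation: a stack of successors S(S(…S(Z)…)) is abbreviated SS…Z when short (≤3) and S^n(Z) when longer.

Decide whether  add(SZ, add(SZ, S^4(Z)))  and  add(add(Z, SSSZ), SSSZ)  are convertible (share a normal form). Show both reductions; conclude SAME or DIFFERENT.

Answer: SAME — A ⇓ S^6(Z), B ⇓ S^6(Z)

Derivation:
Term A:
  start: add(SZ, add(SZ, S^4(Z)))
  step 1: S(add(Z, add(SZ, S^4(Z))))
  step 2: S(add(SZ, S^4(Z)))
  step 3: S(S(add(Z, S^4(Z))))
  step 4: S^6(Z)

Term B:
  start: add(add(Z, SSSZ), SSSZ)
  step 1: add(SSSZ, SSSZ)
  step 2: S(add(SSZ, SSSZ))
  step 3: S(S(add(SZ, SSSZ)))
  step 4: S(S(S(add(Z, SSSZ))))
  step 5: S^6(Z)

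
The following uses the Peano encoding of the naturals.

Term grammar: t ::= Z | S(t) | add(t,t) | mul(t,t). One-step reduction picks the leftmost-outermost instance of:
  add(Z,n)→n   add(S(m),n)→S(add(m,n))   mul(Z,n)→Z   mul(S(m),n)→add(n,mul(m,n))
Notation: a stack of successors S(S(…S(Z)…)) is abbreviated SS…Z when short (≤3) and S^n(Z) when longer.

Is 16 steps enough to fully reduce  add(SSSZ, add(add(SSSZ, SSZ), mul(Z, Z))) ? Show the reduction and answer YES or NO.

  start: add(SSSZ, add(add(SSSZ, SSZ), mul(Z, Z)))
  step 1: S(add(SSZ, add(add(SSSZ, SSZ), mul(Z, Z))))
  step 2: S(S(add(SZ, add(add(SSSZ, SSZ), mul(Z, Z)))))
  step 3: S(S(S(add(Z, add(add(SSSZ, SSZ), mul(Z, Z))))))
  step 4: S(S(S(add(add(SSSZ, SSZ), mul(Z, Z)))))
  step 5: S(S(S(add(S(add(SSZ, SSZ)), mul(Z, Z)))))
  step 6: S(S(S(S(add(add(SSZ, SSZ), mul(Z, Z))))))
  step 7: S(S(S(S(add(S(add(SZ, SSZ)), mul(Z, Z))))))
  step 8: S(S(S(S(S(add(add(SZ, SSZ), mul(Z, Z)))))))
  step 9: S(S(S(S(S(add(S(add(Z, SSZ)), mul(Z, Z)))))))
  step 10: S(S(S(S(S(S(add(add(Z, SSZ), mul(Z, Z))))))))
  step 11: S(S(S(S(S(S(add(SSZ, mul(Z, Z))))))))
  step 12: S(S(S(S(S(S(S(add(SZ, mul(Z, Z)))))))))
  step 13: S(S(S(S(S(S(S(S(add(Z, mul(Z, Z))))))))))
  step 14: S(S(S(S(S(S(S(S(mul(Z, Z)))))))))
  step 15: S^8(Z)

Answer: YES — reaches normal form S^8(Z) in 15 ≤ 16 steps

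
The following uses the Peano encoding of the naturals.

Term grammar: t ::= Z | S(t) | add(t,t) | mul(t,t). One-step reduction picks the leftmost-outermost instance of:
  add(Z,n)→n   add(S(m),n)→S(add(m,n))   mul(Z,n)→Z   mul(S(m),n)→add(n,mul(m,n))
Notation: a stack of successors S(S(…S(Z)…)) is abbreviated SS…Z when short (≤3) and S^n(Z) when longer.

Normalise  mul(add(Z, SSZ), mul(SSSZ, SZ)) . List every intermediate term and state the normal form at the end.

Answer: normal form = S^6(Z)  (in 32 steps)

Working:
  start: mul(add(Z, SSZ), mul(SSSZ, SZ))
  →1  mul(SSZ, mul(SSSZ, SZ))
  →2  add(mul(SSSZ, SZ), mul(SZ, mul(SSSZ, SZ)))
  →3  add(add(SZ, mul(SSZ, SZ)), mul(SZ, mul(SSSZ, SZ)))
  →4  add(S(add(Z, mul(SSZ, SZ))), mul(SZ, mul(SSSZ, SZ)))
  →5  S(add(add(Z, mul(SSZ, SZ)), mul(SZ, mul(SSSZ, SZ))))
  →6  S(add(mul(SSZ, SZ), mul(SZ, mul(SSSZ, SZ))))
  →7  S(add(add(SZ, mul(SZ, SZ)), mul(SZ, mul(SSSZ, SZ))))
  →8  S(add(S(add(Z, mul(SZ, SZ))), mul(SZ, mul(SSSZ, SZ))))
  →9  S(S(add(add(Z, mul(SZ, SZ)), mul(SZ, mul(SSSZ, SZ)))))
  →10  S(S(add(mul(SZ, SZ), mul(SZ, mul(SSSZ, SZ)))))
  →11  S(S(add(add(SZ, mul(Z, SZ)), mul(SZ, mul(SSSZ, SZ)))))
  →12  S(S(add(S(add(Z, mul(Z, SZ))), mul(SZ, mul(SSSZ, SZ)))))
  →13  S(S(S(add(add(Z, mul(Z, SZ)), mul(SZ, mul(SSSZ, SZ))))))
  →14  S(S(S(add(mul(Z, SZ), mul(SZ, mul(SSSZ, SZ))))))
  →15  S(S(S(add(Z, mul(SZ, mul(SSSZ, SZ))))))
  →16  S(S(S(mul(SZ, mul(SSSZ, SZ)))))
  →17  S(S(S(add(mul(SSSZ, SZ), mul(Z, mul(SSSZ, SZ))))))
  →18  S(S(S(add(add(SZ, mul(SSZ, SZ)), mul(Z, mul(SSSZ, SZ))))))
  →19  S(S(S(add(S(add(Z, mul(SSZ, SZ))), mul(Z, mul(SSSZ, SZ))))))
  →20  S(S(S(S(add(add(Z, mul(SSZ, SZ)), mul(Z, mul(SSSZ, SZ)))))))
  →21  S(S(S(S(add(mul(SSZ, SZ), mul(Z, mul(SSSZ, SZ)))))))
  →22  S(S(S(S(add(add(SZ, mul(SZ, SZ)), mul(Z, mul(SSSZ, SZ)))))))
  →23  S(S(S(S(add(S(add(Z, mul(SZ, SZ))), mul(Z, mul(SSSZ, SZ)))))))
  →24  S(S(S(S(S(add(add(Z, mul(SZ, SZ)), mul(Z, mul(SSSZ, SZ))))))))
  →25  S(S(S(S(S(add(mul(SZ, SZ), mul(Z, mul(SSSZ, SZ))))))))
  →26  S(S(S(S(S(add(add(SZ, mul(Z, SZ)), mul(Z, mul(SSSZ, SZ))))))))
  →27  S(S(S(S(S(add(S(add(Z, mul(Z, SZ))), mul(Z, mul(SSSZ, SZ))))))))
  →28  S(S(S(S(S(S(add(add(Z, mul(Z, SZ)), mul(Z, mul(SSSZ, SZ)))))))))
  →29  S(S(S(S(S(S(add(mul(Z, SZ), mul(Z, mul(SSSZ, SZ)))))))))
  →30  S(S(S(S(S(S(add(Z, mul(Z, mul(SSSZ, SZ)))))))))
  →31  S(S(S(S(S(S(mul(Z, mul(SSSZ, SZ))))))))
  →32  S^6(Z)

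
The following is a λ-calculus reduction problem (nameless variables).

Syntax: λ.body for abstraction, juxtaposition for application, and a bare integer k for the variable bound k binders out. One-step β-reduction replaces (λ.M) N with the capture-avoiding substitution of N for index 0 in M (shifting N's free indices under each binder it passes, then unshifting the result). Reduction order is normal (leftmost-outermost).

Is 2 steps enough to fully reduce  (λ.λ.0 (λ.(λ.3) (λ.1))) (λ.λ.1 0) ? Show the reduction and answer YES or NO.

  start: (λ.λ.0 (λ.(λ.3) (λ.1))) (λ.λ.1 0)
  step 1: λ.0 (λ.(λ.λ.λ.1 0) (λ.1))
  step 2: λ.0 (λ.λ.λ.1 0)

Answer: YES — reaches normal form λ.0 (λ.λ.λ.1 0) in 2 ≤ 2 steps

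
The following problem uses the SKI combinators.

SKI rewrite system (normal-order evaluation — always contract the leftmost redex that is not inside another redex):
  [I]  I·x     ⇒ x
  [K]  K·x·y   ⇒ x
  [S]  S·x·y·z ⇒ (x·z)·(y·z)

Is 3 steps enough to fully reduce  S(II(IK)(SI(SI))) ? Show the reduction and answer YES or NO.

Answer: YES — reaches normal form S(K(SI(SI))) in 3 ≤ 3 steps

Derivation:
  start: S(II(IK)(SI(SI)))
  [1] S(I(IK)(SI(SI)))
  [2] S(IK(SI(SI)))
  [3] S(K(SI(SI)))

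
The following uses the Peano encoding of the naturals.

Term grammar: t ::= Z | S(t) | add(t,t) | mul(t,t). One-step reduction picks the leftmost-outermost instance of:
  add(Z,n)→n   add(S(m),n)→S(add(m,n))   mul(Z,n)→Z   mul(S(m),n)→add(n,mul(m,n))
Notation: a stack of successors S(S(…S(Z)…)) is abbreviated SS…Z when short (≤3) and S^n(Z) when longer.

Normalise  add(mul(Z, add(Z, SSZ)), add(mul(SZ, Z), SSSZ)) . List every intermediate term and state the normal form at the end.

  start: add(mul(Z, add(Z, SSZ)), add(mul(SZ, Z), SSSZ))
  step 1: add(Z, add(mul(SZ, Z), SSSZ))
  step 2: add(mul(SZ, Z), SSSZ)
  step 3: add(add(Z, mul(Z, Z)), SSSZ)
  step 4: add(mul(Z, Z), SSSZ)
  step 5: add(Z, SSSZ)
  step 6: SSSZ

Answer: normal form = SSSZ  (in 6 steps)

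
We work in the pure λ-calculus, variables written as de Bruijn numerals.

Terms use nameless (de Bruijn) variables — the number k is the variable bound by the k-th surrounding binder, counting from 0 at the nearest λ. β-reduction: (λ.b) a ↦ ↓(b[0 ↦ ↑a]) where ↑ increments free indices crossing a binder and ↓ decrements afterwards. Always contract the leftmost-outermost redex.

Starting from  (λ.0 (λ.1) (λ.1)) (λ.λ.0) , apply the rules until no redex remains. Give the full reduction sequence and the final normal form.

Answer: normal form = λ.λ.λ.0  (in 3 steps)

Derivation:
  start: (λ.0 (λ.1) (λ.1)) (λ.λ.0)
  step 1: (λ.λ.0) (λ.λ.λ.0) (λ.λ.λ.0)
  step 2: (λ.0) (λ.λ.λ.0)
  step 3: λ.λ.λ.0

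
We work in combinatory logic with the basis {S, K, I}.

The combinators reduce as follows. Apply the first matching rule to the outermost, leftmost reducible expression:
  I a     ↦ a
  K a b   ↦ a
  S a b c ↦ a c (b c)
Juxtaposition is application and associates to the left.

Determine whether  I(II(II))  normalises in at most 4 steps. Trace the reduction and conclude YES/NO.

Answer: YES — reaches normal form I in 4 ≤ 4 steps

Reduction:
  start: I(II(II))
  →1  II(II)
  →2  I(II)
  →3  II
  →4  I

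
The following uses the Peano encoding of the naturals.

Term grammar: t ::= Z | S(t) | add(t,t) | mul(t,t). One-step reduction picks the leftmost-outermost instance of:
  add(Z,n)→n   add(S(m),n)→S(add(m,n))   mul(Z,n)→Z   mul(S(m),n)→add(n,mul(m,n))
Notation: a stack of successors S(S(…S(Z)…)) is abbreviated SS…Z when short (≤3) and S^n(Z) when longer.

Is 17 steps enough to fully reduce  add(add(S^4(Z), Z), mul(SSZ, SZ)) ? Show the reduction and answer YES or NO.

Answer: YES — reaches normal form S^6(Z) in 17 ≤ 17 steps

Derivation:
  start: add(add(S^4(Z), Z), mul(SSZ, SZ))
  step 1: add(S(add(SSSZ, Z)), mul(SSZ, SZ))
  step 2: S(add(add(SSSZ, Z), mul(SSZ, SZ)))
  step 3: S(add(S(add(SSZ, Z)), mul(SSZ, SZ)))
  step 4: S(S(add(add(SSZ, Z), mul(SSZ, SZ))))
  step 5: S(S(add(S(add(SZ, Z)), mul(SSZ, SZ))))
  step 6: S(S(S(add(add(SZ, Z), mul(SSZ, SZ)))))
  step 7: S(S(S(add(S(add(Z, Z)), mul(SSZ, SZ)))))
  step 8: S(S(S(S(add(add(Z, Z), mul(SSZ, SZ))))))
  step 9: S(S(S(S(add(Z, mul(SSZ, SZ))))))
  step 10: S(S(S(S(mul(SSZ, SZ)))))
  step 11: S(S(S(S(add(SZ, mul(SZ, SZ))))))
  step 12: S(S(S(S(S(add(Z, mul(SZ, SZ)))))))
  step 13: S(S(S(S(S(mul(SZ, SZ))))))
  step 14: S(S(S(S(S(add(SZ, mul(Z, SZ)))))))
  step 15: S(S(S(S(S(S(add(Z, mul(Z, SZ))))))))
  step 16: S(S(S(S(S(S(mul(Z, SZ)))))))
  step 17: S^6(Z)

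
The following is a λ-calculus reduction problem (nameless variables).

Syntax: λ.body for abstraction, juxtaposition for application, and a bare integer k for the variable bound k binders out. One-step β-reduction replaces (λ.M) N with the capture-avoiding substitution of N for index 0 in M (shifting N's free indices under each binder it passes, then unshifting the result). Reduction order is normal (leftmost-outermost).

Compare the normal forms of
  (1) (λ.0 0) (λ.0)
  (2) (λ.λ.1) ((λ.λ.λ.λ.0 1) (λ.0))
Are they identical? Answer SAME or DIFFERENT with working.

Term A:
  start: (λ.0 0) (λ.0)
  step 1: (λ.0) (λ.0)
  step 2: λ.0

Term B:
  start: (λ.λ.1) ((λ.λ.λ.λ.0 1) (λ.0))
  step 1: λ.(λ.λ.λ.λ.0 1) (λ.0)
  step 2: λ.λ.λ.λ.0 1

Answer: DIFFERENT — A ⇓ λ.0, B ⇓ λ.λ.λ.λ.0 1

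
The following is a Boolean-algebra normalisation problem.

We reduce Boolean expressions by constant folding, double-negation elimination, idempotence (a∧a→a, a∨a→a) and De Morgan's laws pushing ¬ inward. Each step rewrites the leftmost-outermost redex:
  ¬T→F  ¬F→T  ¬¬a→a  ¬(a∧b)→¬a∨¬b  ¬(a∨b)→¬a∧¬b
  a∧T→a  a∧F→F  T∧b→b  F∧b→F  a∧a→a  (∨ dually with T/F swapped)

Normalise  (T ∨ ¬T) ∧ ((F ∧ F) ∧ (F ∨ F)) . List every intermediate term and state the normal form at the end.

  start: (T ∨ ¬T) ∧ ((F ∧ F) ∧ (F ∨ F))
  →1  T ∧ ((F ∧ F) ∧ (F ∨ F))
  →2  (F ∧ F) ∧ (F ∨ F)
  →3  F ∧ (F ∨ F)
  →4  F

Answer: normal form = F  (in 4 steps)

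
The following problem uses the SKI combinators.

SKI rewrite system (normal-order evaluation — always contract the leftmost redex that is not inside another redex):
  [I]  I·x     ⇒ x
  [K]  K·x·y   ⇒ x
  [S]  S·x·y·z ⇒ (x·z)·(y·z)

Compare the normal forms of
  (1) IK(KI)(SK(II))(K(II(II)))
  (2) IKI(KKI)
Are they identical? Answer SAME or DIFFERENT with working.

Term A:
  start: IK(KI)(SK(II))(K(II(II)))
  →1  K(KI)(SK(II))(K(II(II)))
  →2  KI(K(II(II)))
  →3  I

Term B:
  start: IKI(KKI)
  →1  KI(KKI)
  →2  I

Answer: SAME — A ⇓ I, B ⇓ I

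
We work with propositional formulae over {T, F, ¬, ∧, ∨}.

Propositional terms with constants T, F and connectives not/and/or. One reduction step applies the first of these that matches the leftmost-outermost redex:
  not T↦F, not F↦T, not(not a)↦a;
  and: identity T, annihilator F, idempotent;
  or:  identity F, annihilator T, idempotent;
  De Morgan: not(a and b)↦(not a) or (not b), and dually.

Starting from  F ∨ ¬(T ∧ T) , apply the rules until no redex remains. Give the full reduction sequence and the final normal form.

Answer: normal form = F  (in 4 steps)

Derivation:
  start: F ∨ ¬(T ∧ T)
  [1] ¬(T ∧ T)
  [2] ¬T ∨ ¬T
  [3] ¬T
  [4] F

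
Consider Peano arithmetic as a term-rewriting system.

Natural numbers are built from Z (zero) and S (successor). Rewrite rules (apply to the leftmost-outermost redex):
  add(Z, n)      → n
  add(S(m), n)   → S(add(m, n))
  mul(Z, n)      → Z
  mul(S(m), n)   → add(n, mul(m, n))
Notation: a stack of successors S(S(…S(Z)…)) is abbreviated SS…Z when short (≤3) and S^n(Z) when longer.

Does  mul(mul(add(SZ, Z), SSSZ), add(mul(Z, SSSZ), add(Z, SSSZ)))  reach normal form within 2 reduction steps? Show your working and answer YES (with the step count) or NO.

  start: mul(mul(add(SZ, Z), SSSZ), add(mul(Z, SSSZ), add(Z, SSSZ)))
  →1  mul(mul(S(add(Z, Z)), SSSZ), add(mul(Z, SSSZ), add(Z, SSSZ)))
  →2  mul(add(SSSZ, mul(add(Z, Z), SSSZ)), add(mul(Z, SSSZ), add(Z, SSSZ)))

Answer: NO — after 2 steps the term is mul(add(SSSZ, mul(add(Z, Z), SSSZ)), add(mul(Z, SSSZ), add(Z, SSSZ))), not yet normal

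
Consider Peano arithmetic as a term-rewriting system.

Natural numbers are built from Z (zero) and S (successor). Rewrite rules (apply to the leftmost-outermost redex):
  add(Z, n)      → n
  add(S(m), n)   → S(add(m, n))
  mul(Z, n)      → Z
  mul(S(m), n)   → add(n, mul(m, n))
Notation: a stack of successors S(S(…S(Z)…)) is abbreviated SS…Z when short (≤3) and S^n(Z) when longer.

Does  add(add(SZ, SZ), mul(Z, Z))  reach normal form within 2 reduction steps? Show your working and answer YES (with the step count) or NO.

Answer: NO — after 2 steps the term is S(add(add(Z, SZ), mul(Z, Z))), not yet normal

Reduction:
  start: add(add(SZ, SZ), mul(Z, Z))
  step 1: add(S(add(Z, SZ)), mul(Z, Z))
  step 2: S(add(add(Z, SZ), mul(Z, Z)))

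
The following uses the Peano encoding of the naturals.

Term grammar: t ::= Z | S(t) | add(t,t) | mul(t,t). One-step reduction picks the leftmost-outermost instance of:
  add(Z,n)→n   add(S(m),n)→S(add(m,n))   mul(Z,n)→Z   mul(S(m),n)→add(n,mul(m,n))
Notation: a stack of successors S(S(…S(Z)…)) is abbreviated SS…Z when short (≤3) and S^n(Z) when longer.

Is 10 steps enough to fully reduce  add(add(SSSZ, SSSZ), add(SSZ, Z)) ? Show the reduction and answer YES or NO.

Answer: NO — after 10 steps the term is S(S(S(S(S(S(add(Z, add(SSZ, Z)))))))), not yet normal

Reduction:
  start: add(add(SSSZ, SSSZ), add(SSZ, Z))
  [1] add(S(add(SSZ, SSSZ)), add(SSZ, Z))
  [2] S(add(add(SSZ, SSSZ), add(SSZ, Z)))
  [3] S(add(S(add(SZ, SSSZ)), add(SSZ, Z)))
  [4] S(S(add(add(SZ, SSSZ), add(SSZ, Z))))
  [5] S(S(add(S(add(Z, SSSZ)), add(SSZ, Z))))
  [6] S(S(S(add(add(Z, SSSZ), add(SSZ, Z)))))
  [7] S(S(S(add(SSSZ, add(SSZ, Z)))))
  [8] S(S(S(S(add(SSZ, add(SSZ, Z))))))
  [9] S(S(S(S(S(add(SZ, add(SSZ, Z)))))))
  [10] S(S(S(S(S(S(add(Z, add(SSZ, Z))))))))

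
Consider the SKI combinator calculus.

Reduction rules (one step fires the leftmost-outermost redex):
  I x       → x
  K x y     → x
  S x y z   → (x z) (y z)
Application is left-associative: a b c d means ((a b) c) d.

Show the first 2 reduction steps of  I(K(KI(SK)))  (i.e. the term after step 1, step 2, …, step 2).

Answer: after 2 steps: KI

Reduction:
  start: I(K(KI(SK)))
  step 1: K(KI(SK))
  step 2: KI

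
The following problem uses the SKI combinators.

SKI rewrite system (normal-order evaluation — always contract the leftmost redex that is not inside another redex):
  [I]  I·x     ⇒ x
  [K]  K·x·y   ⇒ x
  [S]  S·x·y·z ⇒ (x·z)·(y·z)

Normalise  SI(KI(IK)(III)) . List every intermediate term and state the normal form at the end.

  start: SI(KI(IK)(III))
  [1] SI(I(III))
  [2] SI(III)
  [3] SI(II)
  [4] SII

Answer: normal form = SII  (in 4 steps)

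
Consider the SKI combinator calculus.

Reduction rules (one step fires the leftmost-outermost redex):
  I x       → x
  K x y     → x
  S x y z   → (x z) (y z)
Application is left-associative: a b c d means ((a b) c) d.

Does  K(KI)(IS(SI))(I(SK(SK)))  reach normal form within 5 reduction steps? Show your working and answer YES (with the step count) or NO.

  start: K(KI)(IS(SI))(I(SK(SK)))
  [1] KI(I(SK(SK)))
  [2] I

Answer: YES — reaches normal form I in 2 ≤ 5 steps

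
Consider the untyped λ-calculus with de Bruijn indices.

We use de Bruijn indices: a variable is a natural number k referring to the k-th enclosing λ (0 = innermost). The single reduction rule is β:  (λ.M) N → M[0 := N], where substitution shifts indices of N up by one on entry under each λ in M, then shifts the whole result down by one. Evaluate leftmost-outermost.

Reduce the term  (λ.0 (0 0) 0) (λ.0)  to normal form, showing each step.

  start: (λ.0 (0 0) 0) (λ.0)
  step 1: (λ.0) ((λ.0) (λ.0)) (λ.0)
  step 2: (λ.0) (λ.0) (λ.0)
  step 3: (λ.0) (λ.0)
  step 4: λ.0

Answer: normal form = λ.0  (in 4 steps)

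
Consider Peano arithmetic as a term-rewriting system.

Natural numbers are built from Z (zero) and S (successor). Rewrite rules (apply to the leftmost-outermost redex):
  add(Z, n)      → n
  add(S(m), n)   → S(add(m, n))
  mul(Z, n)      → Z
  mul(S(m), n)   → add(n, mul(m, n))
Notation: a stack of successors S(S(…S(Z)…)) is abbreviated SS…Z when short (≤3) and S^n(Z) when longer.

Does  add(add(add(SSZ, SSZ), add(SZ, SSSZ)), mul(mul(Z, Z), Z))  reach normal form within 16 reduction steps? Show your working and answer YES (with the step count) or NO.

Answer: NO — after 16 steps the term is S(S(S(S(S(S(add(SSZ, mul(mul(Z, Z), Z)))))))), not yet normal

Working:
  start: add(add(add(SSZ, SSZ), add(SZ, SSSZ)), mul(mul(Z, Z), Z))
  [1] add(add(S(add(SZ, SSZ)), add(SZ, SSSZ)), mul(mul(Z, Z), Z))
  [2] add(S(add(add(SZ, SSZ), add(SZ, SSSZ))), mul(mul(Z, Z), Z))
  [3] S(add(add(add(SZ, SSZ), add(SZ, SSSZ)), mul(mul(Z, Z), Z)))
  [4] S(add(add(S(add(Z, SSZ)), add(SZ, SSSZ)), mul(mul(Z, Z), Z)))
  [5] S(add(S(add(add(Z, SSZ), add(SZ, SSSZ))), mul(mul(Z, Z), Z)))
  [6] S(S(add(add(add(Z, SSZ), add(SZ, SSSZ)), mul(mul(Z, Z), Z))))
  [7] S(S(add(add(SSZ, add(SZ, SSSZ)), mul(mul(Z, Z), Z))))
  [8] S(S(add(S(add(SZ, add(SZ, SSSZ))), mul(mul(Z, Z), Z))))
  [9] S(S(S(add(add(SZ, add(SZ, SSSZ)), mul(mul(Z, Z), Z)))))
  [10] S(S(S(add(S(add(Z, add(SZ, SSSZ))), mul(mul(Z, Z), Z)))))
  [11] S(S(S(S(add(add(Z, add(SZ, SSSZ)), mul(mul(Z, Z), Z))))))
  [12] S(S(S(S(add(add(SZ, SSSZ), mul(mul(Z, Z), Z))))))
  [13] S(S(S(S(add(S(add(Z, SSSZ)), mul(mul(Z, Z), Z))))))
  [14] S(S(S(S(S(add(add(Z, SSSZ), mul(mul(Z, Z), Z)))))))
  [15] S(S(S(S(S(add(SSSZ, mul(mul(Z, Z), Z)))))))
  [16] S(S(S(S(S(S(add(SSZ, mul(mul(Z, Z), Z))))))))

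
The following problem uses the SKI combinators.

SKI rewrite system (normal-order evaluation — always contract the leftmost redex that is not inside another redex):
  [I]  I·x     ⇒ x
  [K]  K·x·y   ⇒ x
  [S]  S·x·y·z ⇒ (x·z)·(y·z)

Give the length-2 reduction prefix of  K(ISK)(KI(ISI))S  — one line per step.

  start: K(ISK)(KI(ISI))S
  →1  ISKS
  →2  SKS

Answer: after 2 steps: SKS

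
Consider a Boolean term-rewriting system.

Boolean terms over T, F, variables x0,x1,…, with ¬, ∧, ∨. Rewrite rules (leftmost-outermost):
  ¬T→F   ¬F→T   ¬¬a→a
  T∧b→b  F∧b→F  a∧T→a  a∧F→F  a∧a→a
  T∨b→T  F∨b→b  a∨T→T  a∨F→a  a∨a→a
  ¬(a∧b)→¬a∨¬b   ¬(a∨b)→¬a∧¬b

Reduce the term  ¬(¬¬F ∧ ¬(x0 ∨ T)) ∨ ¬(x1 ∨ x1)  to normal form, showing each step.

Answer: normal form = T  (in 5 steps)

Derivation:
  start: ¬(¬¬F ∧ ¬(x0 ∨ T)) ∨ ¬(x1 ∨ x1)
  step 1: (¬¬¬F ∨ ¬¬(x0 ∨ T)) ∨ ¬(x1 ∨ x1)
  step 2: (¬F ∨ ¬¬(x0 ∨ T)) ∨ ¬(x1 ∨ x1)
  step 3: (T ∨ ¬¬(x0 ∨ T)) ∨ ¬(x1 ∨ x1)
  step 4: T ∨ ¬(x1 ∨ x1)
  step 5: T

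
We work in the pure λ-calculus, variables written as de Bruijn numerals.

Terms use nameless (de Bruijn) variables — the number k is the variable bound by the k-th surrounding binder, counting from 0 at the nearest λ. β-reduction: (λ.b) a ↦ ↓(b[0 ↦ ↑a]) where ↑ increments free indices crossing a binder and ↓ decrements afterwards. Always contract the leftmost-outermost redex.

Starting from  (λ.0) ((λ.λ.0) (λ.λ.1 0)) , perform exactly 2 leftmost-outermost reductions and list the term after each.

Answer: after 2 steps: λ.0

Derivation:
  start: (λ.0) ((λ.λ.0) (λ.λ.1 0))
  [1] (λ.λ.0) (λ.λ.1 0)
  [2] λ.0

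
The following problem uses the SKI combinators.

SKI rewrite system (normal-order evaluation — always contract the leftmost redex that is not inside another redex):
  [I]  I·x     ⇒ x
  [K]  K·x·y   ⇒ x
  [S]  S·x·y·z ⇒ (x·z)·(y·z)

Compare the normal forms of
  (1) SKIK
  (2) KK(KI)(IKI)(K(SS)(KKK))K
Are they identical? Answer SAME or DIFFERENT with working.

Answer: DIFFERENT — A ⇓ K, B ⇓ I

Derivation:
Term A:
  start: SKIK
  →1  KK(IK)
  →2  K

Term B:
  start: KK(KI)(IKI)(K(SS)(KKK))K
  →1  K(IKI)(K(SS)(KKK))K
  →2  IKIK
  →3  KIK
  →4  I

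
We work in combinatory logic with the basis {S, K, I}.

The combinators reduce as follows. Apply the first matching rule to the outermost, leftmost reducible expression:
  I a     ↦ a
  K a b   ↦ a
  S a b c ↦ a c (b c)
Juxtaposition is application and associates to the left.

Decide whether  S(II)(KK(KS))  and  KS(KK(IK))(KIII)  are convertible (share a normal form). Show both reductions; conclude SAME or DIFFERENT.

Answer: DIFFERENT — A ⇓ SIK, B ⇓ SI

Working:
Term A:
  start: S(II)(KK(KS))
  [1] SI(KK(KS))
  [2] SIK

Term B:
  start: KS(KK(IK))(KIII)
  [1] S(KIII)
  [2] S(II)
  [3] SI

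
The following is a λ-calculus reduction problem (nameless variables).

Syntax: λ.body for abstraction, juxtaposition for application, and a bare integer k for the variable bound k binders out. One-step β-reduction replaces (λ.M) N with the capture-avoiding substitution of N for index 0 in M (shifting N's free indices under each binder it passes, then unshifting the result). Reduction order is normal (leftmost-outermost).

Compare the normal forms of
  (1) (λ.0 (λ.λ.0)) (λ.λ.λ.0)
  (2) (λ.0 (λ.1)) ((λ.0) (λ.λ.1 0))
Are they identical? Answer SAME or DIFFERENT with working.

Answer: DIFFERENT — A ⇓ λ.λ.0, B ⇓ λ.λ.λ.1 0

Working:
Term A:
  start: (λ.0 (λ.λ.0)) (λ.λ.λ.0)
  [1] (λ.λ.λ.0) (λ.λ.0)
  [2] λ.λ.0

Term B:
  start: (λ.0 (λ.1)) ((λ.0) (λ.λ.1 0))
  [1] (λ.0) (λ.λ.1 0) (λ.(λ.0) (λ.λ.1 0))
  [2] (λ.λ.1 0) (λ.(λ.0) (λ.λ.1 0))
  [3] λ.(λ.(λ.0) (λ.λ.1 0)) 0
  [4] λ.(λ.0) (λ.λ.1 0)
  [5] λ.λ.λ.1 0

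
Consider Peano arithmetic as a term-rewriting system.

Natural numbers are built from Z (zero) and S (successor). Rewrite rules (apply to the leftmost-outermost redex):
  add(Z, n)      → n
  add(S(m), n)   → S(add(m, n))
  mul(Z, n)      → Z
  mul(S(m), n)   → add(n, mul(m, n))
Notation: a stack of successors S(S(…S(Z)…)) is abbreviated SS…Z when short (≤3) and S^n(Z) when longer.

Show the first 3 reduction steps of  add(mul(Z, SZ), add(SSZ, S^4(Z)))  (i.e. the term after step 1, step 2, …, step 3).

Answer: after 3 steps: S(add(SZ, S^4(Z)))

Reduction:
  start: add(mul(Z, SZ), add(SSZ, S^4(Z)))
  step 1: add(Z, add(SSZ, S^4(Z)))
  step 2: add(SSZ, S^4(Z))
  step 3: S(add(SZ, S^4(Z)))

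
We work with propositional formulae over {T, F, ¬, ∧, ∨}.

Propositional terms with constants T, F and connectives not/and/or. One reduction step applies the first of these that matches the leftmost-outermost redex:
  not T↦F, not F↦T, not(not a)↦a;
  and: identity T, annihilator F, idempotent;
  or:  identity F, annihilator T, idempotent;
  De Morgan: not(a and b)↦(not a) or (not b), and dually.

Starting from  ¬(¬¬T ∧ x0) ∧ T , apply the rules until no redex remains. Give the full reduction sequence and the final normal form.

  start: ¬(¬¬T ∧ x0) ∧ T
  →1  ¬(¬¬T ∧ x0)
  →2  ¬¬¬T ∨ ¬x0
  →3  ¬T ∨ ¬x0
  →4  F ∨ ¬x0
  →5  ¬x0

Answer: normal form = ¬x0  (in 5 steps)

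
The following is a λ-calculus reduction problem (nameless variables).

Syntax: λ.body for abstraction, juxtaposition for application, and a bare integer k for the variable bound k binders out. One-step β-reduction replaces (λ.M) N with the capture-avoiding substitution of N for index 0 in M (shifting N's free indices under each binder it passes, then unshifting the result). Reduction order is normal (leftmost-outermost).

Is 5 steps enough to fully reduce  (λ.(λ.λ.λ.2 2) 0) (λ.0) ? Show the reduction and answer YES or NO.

Answer: YES — reaches normal form λ.λ.λ.0 in 3 ≤ 5 steps

Working:
  start: (λ.(λ.λ.λ.2 2) 0) (λ.0)
  step 1: (λ.λ.λ.2 2) (λ.0)
  step 2: λ.λ.(λ.0) (λ.0)
  step 3: λ.λ.λ.0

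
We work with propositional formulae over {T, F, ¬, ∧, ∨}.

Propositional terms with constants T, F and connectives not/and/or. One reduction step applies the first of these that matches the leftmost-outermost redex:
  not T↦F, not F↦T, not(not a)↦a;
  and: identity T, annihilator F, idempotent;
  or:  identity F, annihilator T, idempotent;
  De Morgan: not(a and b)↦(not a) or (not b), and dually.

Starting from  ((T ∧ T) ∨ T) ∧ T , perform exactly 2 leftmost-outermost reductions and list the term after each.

  start: ((T ∧ T) ∨ T) ∧ T
  [1] (T ∧ T) ∨ T
  [2] T

Answer: after 2 steps: T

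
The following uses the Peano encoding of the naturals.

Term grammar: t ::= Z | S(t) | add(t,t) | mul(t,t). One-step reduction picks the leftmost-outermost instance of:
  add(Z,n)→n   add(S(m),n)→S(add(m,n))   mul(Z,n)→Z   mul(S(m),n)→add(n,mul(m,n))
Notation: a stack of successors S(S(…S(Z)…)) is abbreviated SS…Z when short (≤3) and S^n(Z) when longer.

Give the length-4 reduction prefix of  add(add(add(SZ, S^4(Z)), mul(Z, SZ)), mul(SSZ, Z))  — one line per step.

Answer: after 4 steps: S(add(add(S^4(Z), mul(Z, SZ)), mul(SSZ, Z)))

Working:
  start: add(add(add(SZ, S^4(Z)), mul(Z, SZ)), mul(SSZ, Z))
  [1] add(add(S(add(Z, S^4(Z))), mul(Z, SZ)), mul(SSZ, Z))
  [2] add(S(add(add(Z, S^4(Z)), mul(Z, SZ))), mul(SSZ, Z))
  [3] S(add(add(add(Z, S^4(Z)), mul(Z, SZ)), mul(SSZ, Z)))
  [4] S(add(add(S^4(Z), mul(Z, SZ)), mul(SSZ, Z)))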